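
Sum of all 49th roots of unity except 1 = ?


With w = e^(2*pi*i/49), all 49 of the 49th roots of unity w^0 = 1, w, ..., w^(48) sum to 0: 1 + w + ... + w^(48) = (1 - w^49)/(1 - w) = 0 since w^49 = 1, w ≠ 1.
Removing the root 1: w + w^2 + ... + w^(48) = 0 - 1 = -1

Sum = -1


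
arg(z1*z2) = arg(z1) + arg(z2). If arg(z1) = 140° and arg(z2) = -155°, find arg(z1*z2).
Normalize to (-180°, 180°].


arg(z1*z2) = 140° - 155° = -15°
Normalized to (-180°, 180°]: -15°

-15°


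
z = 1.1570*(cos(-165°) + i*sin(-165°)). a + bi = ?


a = 1.1570*cos(-165°) = 1.1570*(-0.96593) = -1.1176
b = 1.1570*sin(-165°) = 1.1570*(-0.25882) = -0.2995

-1.1176 - 0.2995i


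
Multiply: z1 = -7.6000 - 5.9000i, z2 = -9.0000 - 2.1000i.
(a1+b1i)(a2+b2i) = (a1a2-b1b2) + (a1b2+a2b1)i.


Real = -7.6*(-9) - (-5.9)*(-2.1) = 68.4 - 12.39 = 56.01
Imag = -7.6*(-2.1) - (9)*(-5.9) = 15.96 + 53.1 = 69.06

56.0100 + 69.0600i


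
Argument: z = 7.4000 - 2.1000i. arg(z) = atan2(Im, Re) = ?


Re = 7.4, Im = -2.1
arg = atan2(-2.1, 7.4) = -15.8431 degrees

arg(z) = -15.8431 degrees


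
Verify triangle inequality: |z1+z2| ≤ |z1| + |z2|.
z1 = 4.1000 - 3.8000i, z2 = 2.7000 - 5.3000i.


|z1| = sqrt(4.1^2 + (-3.8)^2) = sqrt(31.25) = 5.5902
|z2| = sqrt(2.7^2 + (-5.3)^2) = sqrt(35.38) = 5.9481
z1+z2 = 6.8000 - 9.1000i
|z1+z2| = sqrt(129.05) = 11.3600
|z1|+|z2| = 5.5902 + 5.9481 = 11.5383

|z1+z2| = 11.3600 ≤ |z1|+|z2| = 11.5383 (verified)


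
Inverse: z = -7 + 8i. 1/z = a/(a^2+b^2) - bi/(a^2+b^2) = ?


|z|^2 = 49+64 = 113
1/z = (-7 - 8i)/113

1/z = -0.0619 - 0.0708i


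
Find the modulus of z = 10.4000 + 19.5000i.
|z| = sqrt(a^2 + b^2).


|z| = sqrt(10.4^2 + 19.5^2) = sqrt(108.16 + 380.25) = sqrt(488.41) = 22.1000

|z| = 22.1000


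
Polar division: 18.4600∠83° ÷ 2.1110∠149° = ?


r = 18.4600 / 2.1110 = 8.7447
theta = 83° - 149° = -66° = 294° (mod 360)

8.7447 cis(294°)


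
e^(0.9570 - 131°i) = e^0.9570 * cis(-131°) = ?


e^0.9570 = 2.6039
cos(-131°) = -0.65606
sin(-131°) = -0.7547
Real = 2.6039*(-0.65606) = -1.7083
Imag = 2.6039*(-0.7547) = -1.9652

-1.7083 - 1.9652i


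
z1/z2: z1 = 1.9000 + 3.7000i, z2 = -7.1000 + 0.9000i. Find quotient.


Conjugate of z2 = -7.1000 - 0.9000i
Numerator: (1.9000 + 3.7000i)(-7.1000 - 0.9000i) = -10.1600 - 27.9800i
Denominator: (-7.1)^2 + 0.9^2 = 51.22
Result = (-10.1600 - 27.9800i)/51.22

-0.1984 - 0.5463i


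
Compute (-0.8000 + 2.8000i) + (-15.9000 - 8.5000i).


Real: -0.8 - 15.9 = -16.7
Imag: 2.8 - 8.5 = -5.7

-16.7000 - 5.7000i


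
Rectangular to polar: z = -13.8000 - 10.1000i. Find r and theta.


r = sqrt(190.44+102.01) = sqrt(292.45) = 17.1012
theta = atan2(-10.1, -13.8) = -143.8002 degrees

r = 17.1012, theta = -143.8002 degrees


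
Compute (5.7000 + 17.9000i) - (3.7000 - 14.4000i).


Real: 5.7 - 3.7 = 2
Imag: 17.9 + 14.4 = 32.3

2.0000 + 32.3000i


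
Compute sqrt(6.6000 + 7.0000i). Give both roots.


|z| = sqrt(43.56+49) = 9.6208
sqrt((|z|+a)/2) = sqrt((9.6208+6.6)/2) = sqrt(8.1104) = 2.8479
sqrt((|z|-a)/2) = sqrt((9.6208-6.6)/2) = sqrt(1.5104) = 1.2290

±(2.8479 + 1.2290i) i.e. 2.8479 + 1.2290i and -2.8479 - 1.2290i


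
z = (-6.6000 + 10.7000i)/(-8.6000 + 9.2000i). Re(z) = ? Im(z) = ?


Multiply by conjugate: (-6.6000 + 10.7000i)(-8.6000 - 9.2000i) / ((-8.6)^2 + 9.2^2)
Numerator real = -6.6*(-8.6) + 10.7*9.2 = 155.2
Numerator imag = 10.7*(-8.6) - (-6.6)*9.2 = -31.3
Denominator = 158.6
Re(z) = 155.2/158.6 = 0.9786
Im(z) = -31.3/158.6 = -0.1974

Re(z) = 0.9786, Im(z) = -0.1974


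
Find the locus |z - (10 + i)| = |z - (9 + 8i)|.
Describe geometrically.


Equal distances means the locus is the perpendicular bisector of z1 and z2.
Midpoint = ((10+9)/2, (1+8)/2) = (9.5000, 4.5000)

Perpendicular bisector through (9.5000, 4.5000)


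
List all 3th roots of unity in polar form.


The 3th roots of unity are cis(360k/3°) for k=0..2
Angle step = 360/3 = 120°
Primitive root: cis(120°)
Primitive root = -0.5000 + 0.8660i

3 roots at angles: 0°, 120°, 240°


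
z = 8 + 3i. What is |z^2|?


|z| = sqrt(64+9) = sqrt(73) = 8.5440
|z^2| = |z|^2 = (sqrt(73))^2 = 73

|z^2| = 73


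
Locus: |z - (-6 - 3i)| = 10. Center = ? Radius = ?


|z - z0| = r is a circle with center z0 and radius r.
Center = (-6, -3), radius = 10

Circle with center (-6, -3) and radius 10


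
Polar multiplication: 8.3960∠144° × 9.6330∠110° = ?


r = 8.3960 * 9.6330 = 80.8787
theta = 144° + 110° = 254° = 254° (mod 360)

80.8787 cis(254°)


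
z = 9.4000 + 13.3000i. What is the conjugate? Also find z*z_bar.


z_bar = 9.4000 - 13.3000i
z*z_bar = 9.4^2 + 13.3^2 = 88.36 + 176.89 = 265.25

z_bar = 9.4000 - 13.3000i, z*z_bar = 265.25


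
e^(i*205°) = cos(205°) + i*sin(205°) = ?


cos(205°) = -0.9063
sin(205°) = -0.4226

e^(i*205°) = -0.9063 - 0.4226i


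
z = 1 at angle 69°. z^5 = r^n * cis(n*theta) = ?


r^5 = 1^5 = 1
n*theta = 5*69° = 345° = 345° (mod 360)
a = 1*cos(345°) = 0.9659
b = 1*sin(345°) = -0.2588

1 cis(345°) = 0.9659 - 0.2588i


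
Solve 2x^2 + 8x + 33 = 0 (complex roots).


disc = 8^2 - 4*2*33 = 64 - 264 = -200
sqrt(|disc|) = sqrt(200) = 14.1421
Real part = -8/(2*2) = -2.0000
Imag part = 14.1421/(2*2) = 3.5355

-2.0000 ± 3.5355i


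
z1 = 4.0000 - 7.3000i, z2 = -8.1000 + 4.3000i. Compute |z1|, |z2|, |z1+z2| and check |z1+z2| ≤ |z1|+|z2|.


|z1| = sqrt(4^2 + (-7.3)^2) = sqrt(69.29) = 8.3241
|z2| = sqrt((-8.1)^2 + 4.3^2) = sqrt(84.1) = 9.1706
z1+z2 = -4.1000 - 3.0000i
|z1+z2| = sqrt(25.81) = 5.0804
|z1|+|z2| = 8.3241 + 9.1706 = 17.4947

|z1+z2| = 5.0804 ≤ |z1|+|z2| = 17.4947 (verified)


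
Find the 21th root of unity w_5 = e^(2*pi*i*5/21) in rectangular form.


Angle = 360*5/21 = 85.7143°
a = cos(85.7143°) = 0.0747
b = sin(85.7143°) = 0.9972

0.0747 + 0.9972i


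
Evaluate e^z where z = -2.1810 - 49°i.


e^-2.1810 = 0.1129
cos(-49°) = 0.6561
sin(-49°) = -0.7547
Real = 0.1129*0.6561 = 0.0741
Imag = 0.1129*(-0.7547) = -0.0852

0.0741 - 0.0852i


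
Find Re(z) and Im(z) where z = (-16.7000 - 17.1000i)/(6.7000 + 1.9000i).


Multiply by conjugate: (-16.7000 - 17.1000i)(6.7000 - 1.9000i) / (6.7^2 + 1.9^2)
Numerator real = -16.7*6.7 - (17.1)*1.9 = -144.38
Numerator imag = -17.1*6.7 - (-16.7)*1.9 = -82.84
Denominator = 48.5
Re(z) = -144.38/48.5 = -2.9769
Im(z) = -82.84/48.5 = -1.7080

Re(z) = -2.9769, Im(z) = -1.7080


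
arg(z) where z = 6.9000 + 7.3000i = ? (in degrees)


Re = 6.9, Im = 7.3
arg = atan2(7.3, 6.9) = 46.6135 degrees

arg(z) = 46.6135 degrees


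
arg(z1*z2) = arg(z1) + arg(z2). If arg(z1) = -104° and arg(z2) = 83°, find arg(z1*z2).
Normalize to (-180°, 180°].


arg(z1*z2) = -104° + 83° = -21°
Normalized to (-180°, 180°]: -21°

-21°


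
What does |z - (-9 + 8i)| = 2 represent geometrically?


|z - z0| = r is a circle with center z0 and radius r.
Center = (-9, 8), radius = 2

Circle with center (-9, 8) and radius 2


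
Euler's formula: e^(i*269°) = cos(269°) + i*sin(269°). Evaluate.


cos(269°) = -0.0175
sin(269°) = -0.9998

e^(i*269°) = -0.0175 - 0.9998i


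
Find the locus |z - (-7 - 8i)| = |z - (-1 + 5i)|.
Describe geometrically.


Equal distances means the locus is the perpendicular bisector of z1 and z2.
Midpoint = ((-7+(-1))/2, (-8+5)/2) = (-4.0000, -1.5000)

Perpendicular bisector through (-4.0000, -1.5000)


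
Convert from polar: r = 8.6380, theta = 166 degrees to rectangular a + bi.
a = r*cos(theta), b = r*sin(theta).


a = 8.6380*cos(166°) = 8.6380*(-0.970296) = -8.3814
b = 8.6380*sin(166°) = 8.6380*0.24192 = 2.0897

-8.3814 + 2.0897i


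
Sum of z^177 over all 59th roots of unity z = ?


The roots are w_k = w^k with w = e^(2*pi*i/59), and (w^k)^177 = (w^177)^k.
So S = 1 + u + u^2 + ... + u^(58) with u = w^177.
177 = 3*59 + 0, so 177 is a multiple of 59 and u = (w^59)^3 = 1.
Every one of the 59 terms equals 1: S = 59

S = 59


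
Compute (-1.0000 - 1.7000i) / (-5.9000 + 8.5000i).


Conjugate of z2 = -5.9000 - 8.5000i
Numerator: (-1.0000 - 1.7000i)(-5.9000 - 8.5000i) = -8.5500 + 18.5300i
Denominator: (-5.9)^2 + 8.5^2 = 107.06
Result = (-8.5500 + 18.5300i)/107.06

-0.0799 + 0.1731i


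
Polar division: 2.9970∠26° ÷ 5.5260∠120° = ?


r = 2.9970 / 5.5260 = 0.5423
theta = 26° - 120° = -94° = 266° (mod 360)

0.5423 cis(266°)


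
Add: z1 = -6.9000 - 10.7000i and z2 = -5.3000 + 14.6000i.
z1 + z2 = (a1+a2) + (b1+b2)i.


Real: -6.9 - 5.3 = -12.2
Imag: -10.7 + 14.6 = 3.9

-12.2000 + 3.9000i


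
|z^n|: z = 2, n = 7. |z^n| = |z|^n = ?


|z| = sqrt(4+0) = sqrt(4) = 2
|z^7| = |z|^7 = 2^7 = 128

|z^7| = 128


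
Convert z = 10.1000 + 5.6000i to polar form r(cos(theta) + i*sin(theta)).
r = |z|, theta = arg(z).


r = sqrt(102.01+31.36) = sqrt(133.37) = 11.5486
theta = atan2(5.6, 10.1) = 29.0064 degrees

r = 11.5486, theta = 29.0064 degrees


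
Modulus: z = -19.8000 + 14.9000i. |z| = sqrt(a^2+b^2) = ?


|z| = sqrt((-19.8)^2 + 14.9^2) = sqrt(392.04 + 222.01) = sqrt(614.05) = 24.7800

|z| = 24.7800


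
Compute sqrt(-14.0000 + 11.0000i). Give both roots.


|z| = sqrt(196+121) = 17.8045
sqrt((|z|+a)/2) = sqrt((17.8045+(-14))/2) = sqrt(1.9022) = 1.3792
sqrt((|z|-a)/2) = sqrt((17.8045-(-14))/2) = sqrt(15.9022) = 3.9878

±(1.3792 + 3.9878i) i.e. 1.3792 + 3.9878i and -1.3792 - 3.9878i


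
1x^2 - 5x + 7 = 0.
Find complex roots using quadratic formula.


disc = (-5)^2 - 4*1*7 = 25 - 28 = -3
sqrt(|disc|) = sqrt(3) = 1.7321
Real part = 5/(2*1) = 2.5000
Imag part = 1.7321/(2*1) = 0.8660

2.5000 ± 0.8660i


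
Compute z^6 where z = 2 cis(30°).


r^6 = 2^6 = 64
n*theta = 6*30° = 180° = 180° (mod 360)
a = 64*cos(180°) = -64.0000
b = 64*sin(180°) = 0

64 cis(180°) = -64.0000 + 0i


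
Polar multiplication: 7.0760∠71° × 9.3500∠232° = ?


r = 7.0760 * 9.3500 = 66.1606
theta = 71° + 232° = 303° = 303° (mod 360)

66.1606 cis(303°)


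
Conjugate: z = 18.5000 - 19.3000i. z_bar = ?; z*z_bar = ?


z_bar = 18.5000 + 19.3000i
z*z_bar = 18.5^2 + (-19.3)^2 = 342.25 + 372.49 = 714.74

z_bar = 18.5000 + 19.3000i, z*z_bar = 714.74


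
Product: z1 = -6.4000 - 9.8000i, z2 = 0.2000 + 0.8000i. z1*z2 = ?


Real = -6.4*0.2 - (-9.8)*0.8 = -1.28 - (-7.84) = 6.56
Imag = -6.4*0.8 + 0.2*(-9.8) = -5.12 - (1.96) = -7.08

6.5600 - 7.0800i


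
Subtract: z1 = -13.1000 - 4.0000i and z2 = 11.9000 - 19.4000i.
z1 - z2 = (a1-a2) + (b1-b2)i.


Real: -13.1 - 11.9 = -25
Imag: -4 + 19.4 = 15.4

-25.0000 + 15.4000i


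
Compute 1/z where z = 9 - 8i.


|z|^2 = 81+64 = 145
1/z = (9 + 8i)/145

1/z = 0.0621 + 0.0552i


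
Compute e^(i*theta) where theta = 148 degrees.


cos(148°) = -0.8480
sin(148°) = 0.5299

e^(i*148°) = -0.8480 + 0.5299i


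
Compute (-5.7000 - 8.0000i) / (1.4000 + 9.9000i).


Conjugate of z2 = 1.4000 - 9.9000i
Numerator: (-5.7000 - 8.0000i)(1.4000 - 9.9000i) = -87.1800 + 45.2300i
Denominator: 1.4^2 + 9.9^2 = 99.97
Result = (-87.1800 + 45.2300i)/99.97

-0.8721 + 0.4524i


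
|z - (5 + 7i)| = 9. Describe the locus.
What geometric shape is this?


|z - z0| = r is a circle with center z0 and radius r.
Center = (5, 7), radius = 9

Circle with center (5, 7) and radius 9


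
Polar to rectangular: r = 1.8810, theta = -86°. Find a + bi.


a = 1.8810*cos(-86°) = 1.8810*0.06976 = 0.1312
b = 1.8810*sin(-86°) = 1.8810*(-0.99756) = -1.8764

0.1312 - 1.8764i


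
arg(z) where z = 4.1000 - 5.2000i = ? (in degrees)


Re = 4.1, Im = -5.2
arg = atan2(-5.2, 4.1) = -51.7456 degrees

arg(z) = -51.7456 degrees


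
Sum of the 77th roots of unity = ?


The sum of all 77th roots of unity is 0.
Geometric series: (1 - w^77)/(1 - w) = (1-1)/(1-w) = 0 since w^77 = 1, w ≠ 1.
Alternatively: coefficient of z^76 in z^77 - 1 is 0.

0


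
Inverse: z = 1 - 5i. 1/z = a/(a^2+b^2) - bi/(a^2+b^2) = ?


|z|^2 = 1+25 = 26
1/z = (1 + 5i)/26

1/z = 0.0385 + 0.1923i


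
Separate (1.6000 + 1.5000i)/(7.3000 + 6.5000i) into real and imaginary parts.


Multiply by conjugate: (1.6000 + 1.5000i)(7.3000 - 6.5000i) / (7.3^2 + 6.5^2)
Numerator real = 1.6*7.3 + 1.5*6.5 = 21.43
Numerator imag = 1.5*7.3 - 1.6*6.5 = 0.55
Denominator = 95.54
Re(z) = 21.43/95.54 = 0.2243
Im(z) = 0.55/95.54 = 0.0058

Re(z) = 0.2243, Im(z) = 0.0058


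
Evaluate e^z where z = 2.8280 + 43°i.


e^2.8280 = 16.9116
cos(43°) = 0.731354
sin(43°) = 0.682
Real = 16.9116*0.731354 = 12.3684
Imag = 16.9116*0.682 = 11.5337

12.3684 + 11.5337i


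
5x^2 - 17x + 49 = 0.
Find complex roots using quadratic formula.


disc = (-17)^2 - 4*5*49 = 289 - 980 = -691
sqrt(|disc|) = sqrt(691) = 26.2869
Real part = 17/(2*5) = 1.7000
Imag part = 26.2869/(2*5) = 2.6287

1.7000 ± 2.6287i


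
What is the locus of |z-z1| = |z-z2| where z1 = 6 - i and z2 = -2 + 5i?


Equal distances means the locus is the perpendicular bisector of z1 and z2.
Midpoint = ((6+(-2))/2, (-1+5)/2) = (2.0000, 2.0000)

Perpendicular bisector through (2.0000, 2.0000)


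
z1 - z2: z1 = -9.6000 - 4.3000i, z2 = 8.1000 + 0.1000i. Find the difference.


Real: -9.6 - 8.1 = -17.7
Imag: -4.3 - 0.1 = -4.4

-17.7000 - 4.4000i


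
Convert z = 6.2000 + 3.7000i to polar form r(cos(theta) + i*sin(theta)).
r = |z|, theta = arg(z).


r = sqrt(38.44+13.69) = sqrt(52.13) = 7.2201
theta = atan2(3.7, 6.2) = 30.8277 degrees

r = 7.2201, theta = 30.8277 degrees


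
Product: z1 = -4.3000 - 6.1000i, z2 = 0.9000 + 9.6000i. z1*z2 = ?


Real = -4.3*0.9 - (-6.1)*9.6 = -3.87 - (-58.56) = 54.69
Imag = -4.3*9.6 + 0.9*(-6.1) = -41.28 - (5.49) = -46.77

54.6900 - 46.7700i


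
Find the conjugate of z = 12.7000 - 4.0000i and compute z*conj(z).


z_bar = 12.7000 + 4.0000i
z*z_bar = 12.7^2 + (-4)^2 = 161.29 + 16 = 177.29

z_bar = 12.7000 + 4.0000i, z*z_bar = 177.29


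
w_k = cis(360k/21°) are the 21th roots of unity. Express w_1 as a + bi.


Angle = 360*1/21 = 17.1429°
a = cos(17.1429°) = 0.9556
b = sin(17.1429°) = 0.2948

0.9556 + 0.2948i


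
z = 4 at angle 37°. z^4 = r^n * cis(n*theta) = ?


r^4 = 4^4 = 256
n*theta = 4*37° = 148° = 148° (mod 360)
a = 256*cos(148°) = -217.1003
b = 256*sin(148°) = 135.6593

256 cis(148°) = -217.1003 + 135.6593i


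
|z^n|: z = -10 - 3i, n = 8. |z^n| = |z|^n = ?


|z| = sqrt(100+9) = sqrt(109) = 10.4403
|z^8| = |z|^8 = (sqrt(109))^8 = 109^4 = 141158161

|z^8| = 141158161


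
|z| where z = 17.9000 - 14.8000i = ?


|z| = sqrt(17.9^2 + (-14.8)^2) = sqrt(320.41 + 219.04) = sqrt(539.45) = 23.2261

|z| = 23.2261


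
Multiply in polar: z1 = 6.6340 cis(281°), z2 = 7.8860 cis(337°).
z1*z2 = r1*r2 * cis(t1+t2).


r = 6.6340 * 7.8860 = 52.3157
theta = 281° + 337° = 618° = 258° (mod 360)

52.3157 cis(258°)


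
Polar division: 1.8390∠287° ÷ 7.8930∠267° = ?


r = 1.8390 / 7.8930 = 0.2330
theta = 287° - 267° = 20° = 20° (mod 360)

0.2330 cis(20°)


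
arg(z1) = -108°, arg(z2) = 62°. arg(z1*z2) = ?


arg(z1*z2) = -108° + 62° = -46°
Normalized to (-180°, 180°]: -46°

-46°


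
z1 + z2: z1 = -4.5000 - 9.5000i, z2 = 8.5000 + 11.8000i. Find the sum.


Real: -4.5 + 8.5 = 4
Imag: -9.5 + 11.8 = 2.3

4.0000 + 2.3000i


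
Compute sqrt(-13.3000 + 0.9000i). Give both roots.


|z| = sqrt(176.89+0.81) = 13.3304
sqrt((|z|+a)/2) = sqrt((13.3304+(-13.3))/2) = sqrt(0.0152) = 0.1233
sqrt((|z|-a)/2) = sqrt((13.3304-(-13.3))/2) = sqrt(13.3152) = 3.6490

±(0.1233 + 3.6490i) i.e. 0.1233 + 3.6490i and -0.1233 - 3.6490i


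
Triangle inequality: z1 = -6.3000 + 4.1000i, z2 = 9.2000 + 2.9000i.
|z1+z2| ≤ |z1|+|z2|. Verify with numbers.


|z1| = sqrt((-6.3)^2 + 4.1^2) = sqrt(56.5) = 7.5166
|z2| = sqrt(9.2^2 + 2.9^2) = sqrt(93.05) = 9.6462
z1+z2 = 2.9000 + 7.0000i
|z1+z2| = sqrt(57.41) = 7.5769
|z1|+|z2| = 7.5166 + 9.6462 = 17.1628

|z1+z2| = 7.5769 ≤ |z1|+|z2| = 17.1628 (verified)


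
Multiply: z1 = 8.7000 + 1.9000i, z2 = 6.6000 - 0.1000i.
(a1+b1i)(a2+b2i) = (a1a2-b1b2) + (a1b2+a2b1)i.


Real = 8.7*6.6 - 1.9*(-0.1) = 57.42 - (-0.19) = 57.61
Imag = 8.7*(-0.1) + 6.6*1.9 = -0.87 + 12.54 = 11.67

57.6100 + 11.6700i


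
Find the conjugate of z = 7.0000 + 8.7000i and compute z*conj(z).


z_bar = 7.0000 - 8.7000i
z*z_bar = 7^2 + 8.7^2 = 49 + 75.69 = 124.69

z_bar = 7.0000 - 8.7000i, z*z_bar = 124.69


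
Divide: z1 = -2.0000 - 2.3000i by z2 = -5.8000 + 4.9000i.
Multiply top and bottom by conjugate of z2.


Conjugate of z2 = -5.8000 - 4.9000i
Numerator: (-2.0000 - 2.3000i)(-5.8000 - 4.9000i) = 0.3300 + 23.1400i
Denominator: (-5.8)^2 + 4.9^2 = 57.65
Result = (0.3300 + 23.1400i)/57.65

0.0057 + 0.4014i


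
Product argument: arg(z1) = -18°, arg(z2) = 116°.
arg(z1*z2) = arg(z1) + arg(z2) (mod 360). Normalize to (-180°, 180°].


arg(z1*z2) = -18° + 116° = 98°
Normalized to (-180°, 180°]: 98°

98°


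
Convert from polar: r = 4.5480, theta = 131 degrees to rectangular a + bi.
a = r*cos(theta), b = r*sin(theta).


a = 4.5480*cos(131°) = 4.5480*(-0.65606) = -2.9838
b = 4.5480*sin(131°) = 4.5480*0.7547 = 3.4324

-2.9838 + 3.4324i


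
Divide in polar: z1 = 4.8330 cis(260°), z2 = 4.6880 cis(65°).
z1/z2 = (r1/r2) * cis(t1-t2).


r = 4.8330 / 4.6880 = 1.0309
theta = 260° - 65° = 195° = 195° (mod 360)

1.0309 cis(195°)


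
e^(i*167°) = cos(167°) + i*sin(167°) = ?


cos(167°) = -0.9744
sin(167°) = 0.2250

e^(i*167°) = -0.9744 + 0.2250i


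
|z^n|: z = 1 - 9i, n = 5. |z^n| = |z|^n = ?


|z| = sqrt(1+81) = sqrt(82) = 9.0554
|z^5| = |z|^5 = (sqrt(82))^5 = 82^2 * sqrt(82) = 6724*sqrt(82)

|z^5| = 6724*sqrt(82) ≈ 60888.4097


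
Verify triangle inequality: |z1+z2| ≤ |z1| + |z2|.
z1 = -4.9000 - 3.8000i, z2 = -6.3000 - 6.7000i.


|z1| = sqrt((-4.9)^2 + (-3.8)^2) = sqrt(38.45) = 6.2008
|z2| = sqrt((-6.3)^2 + (-6.7)^2) = sqrt(84.58) = 9.1967
z1+z2 = -11.2000 - 10.5000i
|z1+z2| = sqrt(235.69) = 15.3522
|z1|+|z2| = 6.2008 + 9.1967 = 15.3975

|z1+z2| = 15.3522 ≤ |z1|+|z2| = 15.3975 (verified)


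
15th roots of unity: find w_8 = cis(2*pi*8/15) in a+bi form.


Angle = 360*8/15 = 192°
a = cos(192°) = -0.9781
b = sin(192°) = -0.2079

-0.9781 - 0.2079i


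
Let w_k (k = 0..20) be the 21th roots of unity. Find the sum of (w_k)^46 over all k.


The roots are w_k = w^k with w = e^(2*pi*i/21), and (w^k)^46 = (w^46)^k.
So S = 1 + u + u^2 + ... + u^(20) with u = w^46.
46 = 2*21 + 4, so 46 is not a multiple of 21: u = (w^21)^2 * w^4 = w^4 ≠ 1 (w is a primitive 21th root), while u^21 = (w^21)^46 = 1.
Geometric series: S = (1 - u^21)/(1 - u) = (1 - 1)/(1 - u) = 0

S = 0


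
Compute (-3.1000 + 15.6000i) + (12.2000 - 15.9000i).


Real: -3.1 + 12.2 = 9.1
Imag: 15.6 - 15.9 = -0.3

9.1000 - 0.3000i


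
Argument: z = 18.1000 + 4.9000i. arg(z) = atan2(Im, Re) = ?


Re = 18.1, Im = 4.9
arg = atan2(4.9, 18.1) = 15.1479 degrees

arg(z) = 15.1479 degrees


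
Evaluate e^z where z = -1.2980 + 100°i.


e^-1.2980 = 0.2731
cos(100°) = -0.1736
sin(100°) = 0.9848
Real = 0.2731*(-0.1736) = -0.0474
Imag = 0.2731*0.9848 = 0.2689

-0.0474 + 0.2689i


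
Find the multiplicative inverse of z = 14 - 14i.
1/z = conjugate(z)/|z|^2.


|z|^2 = 196+196 = 392
1/z = (14 + 14i)/392

1/z = 0.0357 + 0.0357i


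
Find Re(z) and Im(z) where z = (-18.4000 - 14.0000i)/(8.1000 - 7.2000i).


Multiply by conjugate: (-18.4000 - 14.0000i)(8.1000 + 7.2000i) / (8.1^2 + (-7.2)^2)
Numerator real = -18.4*8.1 - (14)*(-7.2) = -48.24
Numerator imag = -14*8.1 - (-18.4)*(-7.2) = -245.88
Denominator = 117.45
Re(z) = -48.24/117.45 = -0.4107
Im(z) = -245.88/117.45 = -2.0935

Re(z) = -0.4107, Im(z) = -2.0935


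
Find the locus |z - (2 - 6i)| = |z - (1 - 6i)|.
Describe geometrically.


Equal distances means the locus is the perpendicular bisector of z1 and z2.
Midpoint = ((2+1)/2, (-6+(-6))/2) = (1.5000, -6.0000)

Perpendicular bisector through (1.5000, -6.0000)


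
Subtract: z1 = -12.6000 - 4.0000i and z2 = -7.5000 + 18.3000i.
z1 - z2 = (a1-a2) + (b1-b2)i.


Real: -12.6 + 7.5 = -5.1
Imag: -4 - 18.3 = -22.3

-5.1000 - 22.3000i


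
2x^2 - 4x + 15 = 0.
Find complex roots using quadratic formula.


disc = (-4)^2 - 4*2*15 = 16 - 120 = -104
sqrt(|disc|) = sqrt(104) = 10.1980
Real part = 4/(2*2) = 1.0000
Imag part = 10.1980/(2*2) = 2.5495

1.0000 ± 2.5495i


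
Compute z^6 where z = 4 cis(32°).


r^6 = 4^6 = 4096
n*theta = 6*32° = 192° = 192° (mod 360)
a = 4096*cos(192°) = -4006.4926
b = 4096*sin(192°) = -851.6063

4096 cis(192°) = -4006.4926 - 851.6063i


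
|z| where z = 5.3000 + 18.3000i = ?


|z| = sqrt(5.3^2 + 18.3^2) = sqrt(28.09 + 334.89) = sqrt(362.98) = 19.0520

|z| = 19.0520


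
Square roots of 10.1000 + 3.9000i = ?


|z| = sqrt(102.01+15.21) = 10.8268
sqrt((|z|+a)/2) = sqrt((10.8268+10.1)/2) = sqrt(10.4634) = 3.2347
sqrt((|z|-a)/2) = sqrt((10.8268-10.1)/2) = sqrt(0.3634) = 0.6028

±(3.2347 + 0.6028i) i.e. 3.2347 + 0.6028i and -3.2347 - 0.6028i


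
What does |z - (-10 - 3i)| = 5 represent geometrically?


|z - z0| = r is a circle with center z0 and radius r.
Center = (-10, -3), radius = 5

Circle with center (-10, -3) and radius 5


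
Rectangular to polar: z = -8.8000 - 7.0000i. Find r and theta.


r = sqrt(77.44+49) = sqrt(126.44) = 11.2446
theta = atan2(-7, -8.8) = -141.4993 degrees

r = 11.2446, theta = -141.4993 degrees


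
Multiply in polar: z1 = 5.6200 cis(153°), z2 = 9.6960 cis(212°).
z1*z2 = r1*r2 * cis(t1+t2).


r = 5.6200 * 9.6960 = 54.4915
theta = 153° + 212° = 365° = 5° (mod 360)

54.4915 cis(5°)


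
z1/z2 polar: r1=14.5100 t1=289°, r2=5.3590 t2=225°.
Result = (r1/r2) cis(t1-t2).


r = 14.5100 / 5.3590 = 2.7076
theta = 289° - 225° = 64° = 64° (mod 360)

2.7076 cis(64°)


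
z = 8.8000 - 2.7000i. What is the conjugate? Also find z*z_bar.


z_bar = 8.8000 + 2.7000i
z*z_bar = 8.8^2 + (-2.7)^2 = 77.44 + 7.29 = 84.73

z_bar = 8.8000 + 2.7000i, z*z_bar = 84.73


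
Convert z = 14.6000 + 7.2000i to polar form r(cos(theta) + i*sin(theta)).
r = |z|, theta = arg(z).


r = sqrt(213.16+51.84) = sqrt(265) = 16.2788
theta = atan2(7.2, 14.6) = 26.2502 degrees

r = 16.2788, theta = 26.2502 degrees


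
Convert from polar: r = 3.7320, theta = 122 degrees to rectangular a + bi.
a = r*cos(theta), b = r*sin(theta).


a = 3.7320*cos(122°) = 3.7320*(-0.52992) = -1.9777
b = 3.7320*sin(122°) = 3.7320*0.84805 = 3.1649

-1.9777 + 3.1649i


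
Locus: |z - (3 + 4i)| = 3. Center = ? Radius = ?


|z - z0| = r is a circle with center z0 and radius r.
Center = (3, 4), radius = 3

Circle with center (3, 4) and radius 3


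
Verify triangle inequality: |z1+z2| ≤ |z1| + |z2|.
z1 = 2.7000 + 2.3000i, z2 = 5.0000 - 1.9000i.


|z1| = sqrt(2.7^2 + 2.3^2) = sqrt(12.58) = 3.5468
|z2| = sqrt(5^2 + (-1.9)^2) = sqrt(28.61) = 5.3488
z1+z2 = 7.7000 + 0.4000i
|z1+z2| = sqrt(59.45) = 7.7104
|z1|+|z2| = 3.5468 + 5.3488 = 8.8956

|z1+z2| = 7.7104 ≤ |z1|+|z2| = 8.8956 (verified)


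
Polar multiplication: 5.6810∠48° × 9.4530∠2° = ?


r = 5.6810 * 9.4530 = 53.7025
theta = 48° + 2° = 50° = 50° (mod 360)

53.7025 cis(50°)


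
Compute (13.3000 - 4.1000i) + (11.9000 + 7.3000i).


Real: 13.3 + 11.9 = 25.2
Imag: -4.1 + 7.3 = 3.2

25.2000 + 3.2000i


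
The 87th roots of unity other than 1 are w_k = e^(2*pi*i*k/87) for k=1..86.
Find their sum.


With w = e^(2*pi*i/87), all 87 of the 87th roots of unity w^0 = 1, w, ..., w^(86) sum to 0: 1 + w + ... + w^(86) = (1 - w^87)/(1 - w) = 0 since w^87 = 1, w ≠ 1.
Removing the root 1: w + w^2 + ... + w^(86) = 0 - 1 = -1

Sum = -1


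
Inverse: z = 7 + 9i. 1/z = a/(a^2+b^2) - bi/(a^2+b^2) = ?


|z|^2 = 49+81 = 130
1/z = (7 - 9i)/130

1/z = 0.0538 - 0.0692i


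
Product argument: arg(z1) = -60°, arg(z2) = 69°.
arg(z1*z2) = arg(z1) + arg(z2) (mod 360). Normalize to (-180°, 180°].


arg(z1*z2) = -60° + 69° = 9°
Normalized to (-180°, 180°]: 9°

9°


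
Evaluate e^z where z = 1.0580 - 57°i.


e^1.0580 = 2.8806
cos(-57°) = 0.54464
sin(-57°) = -0.83867
Real = 2.8806*0.54464 = 1.5689
Imag = 2.8806*(-0.83867) = -2.4159

1.5689 - 2.4159i


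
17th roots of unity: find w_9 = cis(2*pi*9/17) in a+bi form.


Angle = 360*9/17 = 190.5882°
a = cos(190.5882°) = -0.9830
b = sin(190.5882°) = -0.1837

-0.9830 - 0.1837i


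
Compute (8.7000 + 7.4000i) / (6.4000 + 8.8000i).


Conjugate of z2 = 6.4000 - 8.8000i
Numerator: (8.7000 + 7.4000i)(6.4000 - 8.8000i) = 120.8000 - 29.2000i
Denominator: 6.4^2 + 8.8^2 = 118.4
Result = (120.8000 - 29.2000i)/118.4

1.0203 - 0.2466i


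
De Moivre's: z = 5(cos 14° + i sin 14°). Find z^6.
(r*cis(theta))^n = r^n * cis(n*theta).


r^6 = 5^6 = 15625
n*theta = 6*14° = 84° = 84° (mod 360)
a = 15625*cos(84°) = 1633.2572
b = 15625*sin(84°) = 15539.4046

15625 cis(84°) = 1633.2572 + 15539.4046i


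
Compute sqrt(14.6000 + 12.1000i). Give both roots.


|z| = sqrt(213.16+146.41) = 18.9623
sqrt((|z|+a)/2) = sqrt((18.9623+14.6)/2) = sqrt(16.7812) = 4.0965
sqrt((|z|-a)/2) = sqrt((18.9623-14.6)/2) = sqrt(2.1812) = 1.4769

±(4.0965 + 1.4769i) i.e. 4.0965 + 1.4769i and -4.0965 - 1.4769i


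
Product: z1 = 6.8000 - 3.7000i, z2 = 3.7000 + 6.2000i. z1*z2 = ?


Real = 6.8*3.7 - (-3.7)*6.2 = 25.16 - (-22.94) = 48.1
Imag = 6.8*6.2 + 3.7*(-3.7) = 42.16 - (13.69) = 28.47

48.1000 + 28.4700i


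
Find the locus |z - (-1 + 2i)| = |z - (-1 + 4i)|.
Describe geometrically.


Equal distances means the locus is the perpendicular bisector of z1 and z2.
Midpoint = ((-1+(-1))/2, (2+4)/2) = (-1.0000, 3.0000)

Perpendicular bisector through (-1.0000, 3.0000)


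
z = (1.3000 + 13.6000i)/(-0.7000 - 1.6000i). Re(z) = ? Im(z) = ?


Multiply by conjugate: (1.3000 + 13.6000i)(-0.7000 + 1.6000i) / ((-0.7)^2 + (-1.6)^2)
Numerator real = 1.3*(-0.7) + 13.6*(-1.6) = -22.67
Numerator imag = 13.6*(-0.7) - 1.3*(-1.6) = -7.44
Denominator = 3.05
Re(z) = -22.67/3.05 = -7.4328
Im(z) = -7.44/3.05 = -2.4393

Re(z) = -7.4328, Im(z) = -2.4393


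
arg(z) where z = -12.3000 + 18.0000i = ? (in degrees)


Re = -12.3, Im = 18
arg = atan2(18, -12.3) = 124.3461 degrees

arg(z) = 124.3461 degrees


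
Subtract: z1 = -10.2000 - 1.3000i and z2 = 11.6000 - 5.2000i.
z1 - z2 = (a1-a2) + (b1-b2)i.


Real: -10.2 - 11.6 = -21.8
Imag: -1.3 + 5.2 = 3.9

-21.8000 + 3.9000i


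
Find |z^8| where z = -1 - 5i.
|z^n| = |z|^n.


|z| = sqrt(1+25) = sqrt(26) = 5.0990
|z^8| = |z|^8 = (sqrt(26))^8 = 26^4 = 456976

|z^8| = 456976


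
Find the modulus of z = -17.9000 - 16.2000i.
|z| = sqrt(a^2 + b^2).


|z| = sqrt((-17.9)^2 + (-16.2)^2) = sqrt(320.41 + 262.44) = sqrt(582.85) = 24.1423

|z| = 24.1423


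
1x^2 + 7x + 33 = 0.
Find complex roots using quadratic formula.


disc = 7^2 - 4*1*33 = 49 - 132 = -83
sqrt(|disc|) = sqrt(83) = 9.1104
Real part = -7/(2*1) = -3.5000
Imag part = 9.1104/(2*1) = 4.5552

-3.5000 ± 4.5552i


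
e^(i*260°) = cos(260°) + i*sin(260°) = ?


cos(260°) = -0.1736
sin(260°) = -0.9848

e^(i*260°) = -0.1736 - 0.9848i


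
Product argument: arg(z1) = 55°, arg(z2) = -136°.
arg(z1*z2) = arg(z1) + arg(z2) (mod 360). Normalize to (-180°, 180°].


arg(z1*z2) = 55° - 136° = -81°
Normalized to (-180°, 180°]: -81°

-81°


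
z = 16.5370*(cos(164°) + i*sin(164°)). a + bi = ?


a = 16.5370*cos(164°) = 16.5370*(-0.96126) = -15.8964
b = 16.5370*sin(164°) = 16.5370*0.275637 = 4.5582

-15.8964 + 4.5582i


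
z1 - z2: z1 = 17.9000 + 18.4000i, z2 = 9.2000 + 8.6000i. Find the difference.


Real: 17.9 - 9.2 = 8.7
Imag: 18.4 - 8.6 = 9.8

8.7000 + 9.8000i


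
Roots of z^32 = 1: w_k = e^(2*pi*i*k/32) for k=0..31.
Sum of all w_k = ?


The sum of all 32th roots of unity is 0.
Geometric series: (1 - w^32)/(1 - w) = (1-1)/(1-w) = 0 since w^32 = 1, w ≠ 1.
Alternatively: coefficient of z^31 in z^32 - 1 is 0.

0


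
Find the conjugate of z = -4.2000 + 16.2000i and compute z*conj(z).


z_bar = -4.2000 - 16.2000i
z*z_bar = (-4.2)^2 + 16.2^2 = 17.64 + 262.44 = 280.08

z_bar = -4.2000 - 16.2000i, z*z_bar = 280.08


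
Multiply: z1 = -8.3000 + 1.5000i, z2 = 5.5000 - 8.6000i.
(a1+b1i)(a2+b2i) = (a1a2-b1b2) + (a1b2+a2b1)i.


Real = -8.3*5.5 - 1.5*(-8.6) = -45.65 - (-12.9) = -32.75
Imag = -8.3*(-8.6) + 5.5*1.5 = 71.38 + 8.25 = 79.63

-32.7500 + 79.6300i


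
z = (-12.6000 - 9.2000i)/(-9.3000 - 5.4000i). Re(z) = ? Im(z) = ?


Multiply by conjugate: (-12.6000 - 9.2000i)(-9.3000 + 5.4000i) / ((-9.3)^2 + (-5.4)^2)
Numerator real = -12.6*(-9.3) - (9.2)*(-5.4) = 166.86
Numerator imag = -9.2*(-9.3) - (-12.6)*(-5.4) = 17.52
Denominator = 115.65
Re(z) = 166.86/115.65 = 1.4428
Im(z) = 17.52/115.65 = 0.1515

Re(z) = 1.4428, Im(z) = 0.1515


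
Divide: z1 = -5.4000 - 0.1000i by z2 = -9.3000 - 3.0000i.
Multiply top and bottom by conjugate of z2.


Conjugate of z2 = -9.3000 + 3.0000i
Numerator: (-5.4000 - 0.1000i)(-9.3000 + 3.0000i) = 50.5200 - 15.2700i
Denominator: (-9.3)^2 + (-3)^2 = 95.49
Result = (50.5200 - 15.2700i)/95.49

0.5291 - 0.1599i


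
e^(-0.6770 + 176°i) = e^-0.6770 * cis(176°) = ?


e^-0.6770 = 0.5081
cos(176°) = -0.9976
sin(176°) = 0.06976
Real = 0.5081*(-0.9976) = -0.5069
Imag = 0.5081*0.06976 = 0.0354

-0.5069 + 0.0354i


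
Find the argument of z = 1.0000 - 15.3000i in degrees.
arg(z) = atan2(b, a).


Re = 1, Im = -15.3
arg = atan2(-15.3, 1) = -86.2605 degrees

arg(z) = -86.2605 degrees


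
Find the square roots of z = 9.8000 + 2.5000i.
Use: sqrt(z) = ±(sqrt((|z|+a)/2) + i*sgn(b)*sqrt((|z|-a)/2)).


|z| = sqrt(96.04+6.25) = 10.1139
sqrt((|z|+a)/2) = sqrt((10.1139+9.8)/2) = sqrt(9.9569) = 3.1555
sqrt((|z|-a)/2) = sqrt((10.1139-9.8)/2) = sqrt(0.1569) = 0.3961

±(3.1555 + 0.3961i) i.e. 3.1555 + 0.3961i and -3.1555 - 0.3961i


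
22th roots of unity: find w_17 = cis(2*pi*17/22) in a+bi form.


Angle = 360*17/22 = 278.1818°
a = cos(278.1818°) = 0.1423
b = sin(278.1818°) = -0.9898

0.1423 - 0.9898i


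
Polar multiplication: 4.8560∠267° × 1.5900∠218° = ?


r = 4.8560 * 1.5900 = 7.7210
theta = 267° + 218° = 485° = 125° (mod 360)

7.7210 cis(125°)


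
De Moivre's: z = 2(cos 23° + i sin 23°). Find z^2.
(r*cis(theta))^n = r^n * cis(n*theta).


r^2 = 2^2 = 4
n*theta = 2*23° = 46° = 46° (mod 360)
a = 4*cos(46°) = 2.7786
b = 4*sin(46°) = 2.8774

4 cis(46°) = 2.7786 + 2.8774i


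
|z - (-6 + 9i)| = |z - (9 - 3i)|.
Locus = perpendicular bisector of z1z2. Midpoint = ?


Equal distances means the locus is the perpendicular bisector of z1 and z2.
Midpoint = ((-6+9)/2, (9+(-3))/2) = (1.5000, 3.0000)

Perpendicular bisector through (1.5000, 3.0000)


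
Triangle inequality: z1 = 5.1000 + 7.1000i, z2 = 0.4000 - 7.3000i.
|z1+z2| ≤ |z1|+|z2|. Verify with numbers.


|z1| = sqrt(5.1^2 + 7.1^2) = sqrt(76.42) = 8.7419
|z2| = sqrt(0.4^2 + (-7.3)^2) = sqrt(53.45) = 7.3110
z1+z2 = 5.5000 - 0.2000i
|z1+z2| = sqrt(30.29) = 5.5036
|z1|+|z2| = 8.7419 + 7.3110 = 16.0529

|z1+z2| = 5.5036 ≤ |z1|+|z2| = 16.0529 (verified)


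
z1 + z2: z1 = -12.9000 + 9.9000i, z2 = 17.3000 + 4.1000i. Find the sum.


Real: -12.9 + 17.3 = 4.4
Imag: 9.9 + 4.1 = 14

4.4000 + 14.0000i


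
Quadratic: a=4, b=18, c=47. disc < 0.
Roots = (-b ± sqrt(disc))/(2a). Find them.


disc = 18^2 - 4*4*47 = 324 - 752 = -428
sqrt(|disc|) = sqrt(428) = 20.6882
Real part = -18/(2*4) = -2.2500
Imag part = 20.6882/(2*4) = 2.5860

-2.2500 ± 2.5860i


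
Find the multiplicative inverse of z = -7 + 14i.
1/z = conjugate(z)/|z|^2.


|z|^2 = 49+196 = 245
1/z = (-7 - 14i)/245

1/z = -0.0286 - 0.0571i


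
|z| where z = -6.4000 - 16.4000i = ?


|z| = sqrt((-6.4)^2 + (-16.4)^2) = sqrt(40.96 + 268.96) = sqrt(309.92) = 17.6045

|z| = 17.6045


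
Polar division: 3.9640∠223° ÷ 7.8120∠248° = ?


r = 3.9640 / 7.8120 = 0.5074
theta = 223° - 248° = -25° = 335° (mod 360)

0.5074 cis(335°)


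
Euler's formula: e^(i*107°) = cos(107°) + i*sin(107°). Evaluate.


cos(107°) = -0.2924
sin(107°) = 0.9563

e^(i*107°) = -0.2924 + 0.9563i


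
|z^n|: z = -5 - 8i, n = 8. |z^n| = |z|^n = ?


|z| = sqrt(25+64) = sqrt(89) = 9.4340
|z^8| = |z|^8 = (sqrt(89))^8 = 89^4 = 62742241

|z^8| = 62742241


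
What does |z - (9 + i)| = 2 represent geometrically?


|z - z0| = r is a circle with center z0 and radius r.
Center = (9, 1), radius = 2

Circle with center (9, 1) and radius 2


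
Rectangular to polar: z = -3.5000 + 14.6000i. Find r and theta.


r = sqrt(12.25+213.16) = sqrt(225.41) = 15.0137
theta = atan2(14.6, -3.5) = 103.4809 degrees

r = 15.0137, theta = 103.4809 degrees


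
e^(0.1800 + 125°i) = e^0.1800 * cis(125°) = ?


e^0.1800 = 1.1972
cos(125°) = -0.5736
sin(125°) = 0.8192
Real = 1.1972*(-0.5736) = -0.6867
Imag = 1.1972*0.8192 = 0.9807

-0.6867 + 0.9807i


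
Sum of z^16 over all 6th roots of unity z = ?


The roots are w_k = w^k with w = e^(2*pi*i/6), and (w^k)^16 = (w^16)^k.
So S = 1 + u + u^2 + ... + u^(5) with u = w^16.
16 = 2*6 + 4, so 16 is not a multiple of 6: u = (w^6)^2 * w^4 = w^4 ≠ 1 (w is a primitive 6th root), while u^6 = (w^6)^16 = 1.
Geometric series: S = (1 - u^6)/(1 - u) = (1 - 1)/(1 - u) = 0

S = 0


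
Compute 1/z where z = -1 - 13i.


|z|^2 = 1+169 = 170
1/z = (-1 + 13i)/170

1/z = -0.0059 + 0.0765i


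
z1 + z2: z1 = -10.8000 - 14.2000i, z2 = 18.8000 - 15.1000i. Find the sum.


Real: -10.8 + 18.8 = 8
Imag: -14.2 - 15.1 = -29.3

8.0000 - 29.3000i


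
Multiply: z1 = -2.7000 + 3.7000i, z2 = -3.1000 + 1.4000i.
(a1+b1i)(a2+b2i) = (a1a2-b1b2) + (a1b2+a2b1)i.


Real = -2.7*(-3.1) - 3.7*1.4 = 8.37 - 5.18 = 3.19
Imag = -2.7*1.4 - (3.1)*3.7 = -3.78 - (11.47) = -15.25

3.1900 - 15.2500i


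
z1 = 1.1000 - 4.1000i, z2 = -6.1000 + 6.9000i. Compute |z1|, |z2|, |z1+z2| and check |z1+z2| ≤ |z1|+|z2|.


|z1| = sqrt(1.1^2 + (-4.1)^2) = sqrt(18.02) = 4.2450
|z2| = sqrt((-6.1)^2 + 6.9^2) = sqrt(84.82) = 9.2098
z1+z2 = -5.0000 + 2.8000i
|z1+z2| = sqrt(32.84) = 5.7306
|z1|+|z2| = 4.2450 + 9.2098 = 13.4548

|z1+z2| = 5.7306 ≤ |z1|+|z2| = 13.4548 (verified)


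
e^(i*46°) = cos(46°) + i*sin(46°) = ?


cos(46°) = 0.6947
sin(46°) = 0.7193

e^(i*46°) = 0.6947 + 0.7193i


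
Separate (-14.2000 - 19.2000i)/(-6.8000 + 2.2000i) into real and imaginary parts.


Multiply by conjugate: (-14.2000 - 19.2000i)(-6.8000 - 2.2000i) / ((-6.8)^2 + 2.2^2)
Numerator real = -14.2*(-6.8) - (19.2)*2.2 = 54.32
Numerator imag = -19.2*(-6.8) - (-14.2)*2.2 = 161.8
Denominator = 51.08
Re(z) = 54.32/51.08 = 1.0634
Im(z) = 161.8/51.08 = 3.1676

Re(z) = 1.0634, Im(z) = 3.1676


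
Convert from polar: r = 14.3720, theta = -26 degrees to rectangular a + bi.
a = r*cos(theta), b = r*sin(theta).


a = 14.3720*cos(-26°) = 14.3720*0.898794 = 12.9175
b = 14.3720*sin(-26°) = 14.3720*(-0.43837) = -6.3003

12.9175 - 6.3003i


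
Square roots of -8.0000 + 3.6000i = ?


|z| = sqrt(64+12.96) = 8.7727
sqrt((|z|+a)/2) = sqrt((8.7727+(-8))/2) = sqrt(0.3863) = 0.6216
sqrt((|z|-a)/2) = sqrt((8.7727-(-8))/2) = sqrt(8.3863) = 2.8959

±(0.6216 + 2.8959i) i.e. 0.6216 + 2.8959i and -0.6216 - 2.8959i


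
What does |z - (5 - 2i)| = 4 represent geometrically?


|z - z0| = r is a circle with center z0 and radius r.
Center = (5, -2), radius = 4

Circle with center (5, -2) and radius 4


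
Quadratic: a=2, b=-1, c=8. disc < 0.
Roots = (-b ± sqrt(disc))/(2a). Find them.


disc = (-1)^2 - 4*2*8 = 1 - 64 = -63
sqrt(|disc|) = sqrt(63) = 7.9373
Real part = 1/(2*2) = 0.2500
Imag part = 7.9373/(2*2) = 1.9843

0.2500 ± 1.9843i


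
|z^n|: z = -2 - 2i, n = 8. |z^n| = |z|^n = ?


|z| = sqrt(4+4) = sqrt(8) = 2.8284
|z^8| = |z|^8 = (sqrt(8))^8 = 8^4 = 4096

|z^8| = 4096


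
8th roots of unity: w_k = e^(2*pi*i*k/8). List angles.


The 8th roots of unity are cis(360k/8°) for k=0..7
Angle step = 360/8 = 45°
Primitive root: cis(45°)
Primitive root = 0.7071 + 0.7071i

8 roots at angles: 0°, 45°, 90°, 135°, 180°, 225°, 270°, 315°


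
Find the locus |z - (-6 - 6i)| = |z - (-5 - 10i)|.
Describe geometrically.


Equal distances means the locus is the perpendicular bisector of z1 and z2.
Midpoint = ((-6+(-5))/2, (-6+(-10))/2) = (-5.5000, -8.0000)

Perpendicular bisector through (-5.5000, -8.0000)


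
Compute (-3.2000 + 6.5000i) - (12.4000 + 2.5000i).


Real: -3.2 - 12.4 = -15.6
Imag: 6.5 - 2.5 = 4

-15.6000 + 4.0000i


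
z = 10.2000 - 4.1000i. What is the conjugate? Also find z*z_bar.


z_bar = 10.2000 + 4.1000i
z*z_bar = 10.2^2 + (-4.1)^2 = 104.04 + 16.81 = 120.85

z_bar = 10.2000 + 4.1000i, z*z_bar = 120.85


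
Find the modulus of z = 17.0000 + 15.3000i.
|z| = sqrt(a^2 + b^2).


|z| = sqrt(17^2 + 15.3^2) = sqrt(289 + 234.09) = sqrt(523.09) = 22.8712

|z| = 22.8712


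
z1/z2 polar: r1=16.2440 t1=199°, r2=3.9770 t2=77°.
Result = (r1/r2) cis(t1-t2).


r = 16.2440 / 3.9770 = 4.0845
theta = 199° - 77° = 122° = 122° (mod 360)

4.0845 cis(122°)


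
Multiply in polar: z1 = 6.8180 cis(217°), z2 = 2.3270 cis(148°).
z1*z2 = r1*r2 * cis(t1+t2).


r = 6.8180 * 2.3270 = 15.8655
theta = 217° + 148° = 365° = 5° (mod 360)

15.8655 cis(5°)


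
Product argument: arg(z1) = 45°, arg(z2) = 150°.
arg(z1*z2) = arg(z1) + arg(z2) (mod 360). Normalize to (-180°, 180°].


arg(z1*z2) = 45° + 150° = 195°
Normalized to (-180°, 180°]: -165°

-165°


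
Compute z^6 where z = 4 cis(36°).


r^6 = 4^6 = 4096
n*theta = 6*36° = 216° = 216° (mod 360)
a = 4096*cos(216°) = -3313.7336
b = 4096*sin(216°) = -2407.5684

4096 cis(216°) = -3313.7336 - 2407.5684i


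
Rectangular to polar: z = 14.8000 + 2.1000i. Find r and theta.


r = sqrt(219.04+4.41) = sqrt(223.45) = 14.9482
theta = atan2(2.1, 14.8) = 8.0759 degrees

r = 14.9482, theta = 8.0759 degrees


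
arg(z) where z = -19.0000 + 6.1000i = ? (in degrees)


Re = -19, Im = 6.1
arg = atan2(6.1, -19) = 162.2006 degrees

arg(z) = 162.2006 degrees


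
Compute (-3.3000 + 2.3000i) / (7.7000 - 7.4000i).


Conjugate of z2 = 7.7000 + 7.4000i
Numerator: (-3.3000 + 2.3000i)(7.7000 + 7.4000i) = -42.4300 - 6.7100i
Denominator: 7.7^2 + (-7.4)^2 = 114.05
Result = (-42.4300 - 6.7100i)/114.05

-0.3720 - 0.0588i


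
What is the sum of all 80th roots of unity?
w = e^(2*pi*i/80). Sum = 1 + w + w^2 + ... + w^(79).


The sum of all 80th roots of unity is 0.
Geometric series: (1 - w^80)/(1 - w) = (1-1)/(1-w) = 0 since w^80 = 1, w ≠ 1.
Alternatively: coefficient of z^79 in z^80 - 1 is 0.

0


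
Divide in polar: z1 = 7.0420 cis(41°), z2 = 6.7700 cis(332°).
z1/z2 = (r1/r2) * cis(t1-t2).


r = 7.0420 / 6.7700 = 1.0402
theta = 41° - 332° = -291° = 69° (mod 360)

1.0402 cis(69°)


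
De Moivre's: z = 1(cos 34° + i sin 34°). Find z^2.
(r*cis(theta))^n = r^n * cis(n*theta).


r^2 = 1^2 = 1
n*theta = 2*34° = 68° = 68° (mod 360)
a = 1*cos(68°) = 0.3746
b = 1*sin(68°) = 0.9272

1 cis(68°) = 0.3746 + 0.9272i


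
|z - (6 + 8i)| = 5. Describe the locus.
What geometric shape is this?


|z - z0| = r is a circle with center z0 and radius r.
Center = (6, 8), radius = 5

Circle with center (6, 8) and radius 5


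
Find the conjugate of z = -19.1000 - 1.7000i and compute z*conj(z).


z_bar = -19.1000 + 1.7000i
z*z_bar = (-19.1)^2 + (-1.7)^2 = 364.81 + 2.89 = 367.7

z_bar = -19.1000 + 1.7000i, z*z_bar = 367.7


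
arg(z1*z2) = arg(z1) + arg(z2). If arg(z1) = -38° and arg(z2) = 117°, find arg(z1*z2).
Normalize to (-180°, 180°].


arg(z1*z2) = -38° + 117° = 79°
Normalized to (-180°, 180°]: 79°

79°


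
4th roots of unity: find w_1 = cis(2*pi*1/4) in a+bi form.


Angle = 360*1/4 = 90°
a = cos(90°) = 0
b = sin(90°) = 1.0000

0 + 1.0000i


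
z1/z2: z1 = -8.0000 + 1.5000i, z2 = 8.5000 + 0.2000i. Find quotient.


Conjugate of z2 = 8.5000 - 0.2000i
Numerator: (-8.0000 + 1.5000i)(8.5000 - 0.2000i) = -67.7000 + 14.3500i
Denominator: 8.5^2 + 0.2^2 = 72.29
Result = (-67.7000 + 14.3500i)/72.29

-0.9365 + 0.1985i
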